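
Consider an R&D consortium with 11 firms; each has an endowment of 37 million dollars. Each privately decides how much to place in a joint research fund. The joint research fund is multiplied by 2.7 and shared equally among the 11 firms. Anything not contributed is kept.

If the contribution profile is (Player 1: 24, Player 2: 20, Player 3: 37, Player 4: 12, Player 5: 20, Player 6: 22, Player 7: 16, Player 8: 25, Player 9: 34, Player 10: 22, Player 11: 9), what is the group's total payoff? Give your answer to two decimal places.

816.70 million dollars

Total contributed: 24 + 20 + 37 + 12 + 20 + 22 + 16 + 25 + 34 + 22 + 9 = 241; total kept: 11 × 37 − 241 = 166.
The joint research fund pays out 2.7 × 241 = 650.70 in aggregate.
Group total = 166 + 650.70 = 816.70.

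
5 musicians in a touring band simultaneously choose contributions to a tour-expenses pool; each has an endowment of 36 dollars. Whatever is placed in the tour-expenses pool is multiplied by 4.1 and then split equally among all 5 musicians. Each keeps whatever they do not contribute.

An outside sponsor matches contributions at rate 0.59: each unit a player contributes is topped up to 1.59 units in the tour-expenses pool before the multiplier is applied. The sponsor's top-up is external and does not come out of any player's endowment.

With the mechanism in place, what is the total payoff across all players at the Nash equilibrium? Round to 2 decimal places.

With the mechanism, a contributed unit returns 4.1 × 1.59 / 5 = 1.3038 per unit of net cost to the contributor — now above 1 — so contributing fully is weakly dominant for every player.
At the Nash equilibrium everyone contributes 36. Group total payoff = 4.1 × 1.59 × 180 = 1173.42.

1173.42 dollars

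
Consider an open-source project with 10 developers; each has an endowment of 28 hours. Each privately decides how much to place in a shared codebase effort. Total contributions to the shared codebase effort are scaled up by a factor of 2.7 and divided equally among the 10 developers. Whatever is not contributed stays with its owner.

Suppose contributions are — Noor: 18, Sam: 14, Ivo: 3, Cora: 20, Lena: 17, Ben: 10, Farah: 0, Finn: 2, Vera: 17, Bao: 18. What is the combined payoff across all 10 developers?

Total contributed: 18 + 14 + 3 + 20 + 17 + 10 + 0 + 2 + 17 + 18 = 119; total kept: 10 × 28 − 119 = 161.
The shared codebase effort pays out 2.7 × 119 = 321.30 in aggregate.
Group total = 161 + 321.30 = 482.30.

482.30 hours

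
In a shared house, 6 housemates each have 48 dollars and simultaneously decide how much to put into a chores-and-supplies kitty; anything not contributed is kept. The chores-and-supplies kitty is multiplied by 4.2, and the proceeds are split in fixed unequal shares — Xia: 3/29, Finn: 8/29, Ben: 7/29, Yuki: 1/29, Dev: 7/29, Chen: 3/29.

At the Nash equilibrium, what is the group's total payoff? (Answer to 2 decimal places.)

748.80 dollars

Player j's private return per contributed unit is 4.2 × (j's share). Contributing is weakly dominant for j when that share is at least 1/4.2 = 0.2381, and contributing 0 is dominant otherwise.
Finn, Ben and Dev are above the threshold, contributing 48 each; the remaining 3 contribute 0. Total contributed: 144.
The chores-and-supplies kitty pays out 4.2 × 144 = 604.80 in total (split across the unequal shares, but the aggregate is all that matters for the group sum).
The 3 free-riders keep 48 each, adding 144. Group total = 144 + 604.80 = 748.80.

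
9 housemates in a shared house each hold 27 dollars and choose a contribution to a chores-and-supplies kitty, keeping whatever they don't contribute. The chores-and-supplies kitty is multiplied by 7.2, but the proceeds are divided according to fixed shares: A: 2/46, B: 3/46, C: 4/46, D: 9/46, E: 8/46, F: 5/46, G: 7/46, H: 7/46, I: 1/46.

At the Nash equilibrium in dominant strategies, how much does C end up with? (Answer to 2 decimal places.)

94.62 dollars

Each unit j contributes comes back to j as 7.2 × (j's share), so j prefers to contribute only if that share exceeds 1/7.2 = 0.1389; otherwise keeping the unit dominates.
D, E, G and H are above the threshold, contributing 27 each; the remaining 5 contribute 0. Total contributed: 108.
C keeps 27 and receives 7.2 × 108 × 4/46 = 67.62 from the chores-and-supplies kitty, for a payoff of 94.62.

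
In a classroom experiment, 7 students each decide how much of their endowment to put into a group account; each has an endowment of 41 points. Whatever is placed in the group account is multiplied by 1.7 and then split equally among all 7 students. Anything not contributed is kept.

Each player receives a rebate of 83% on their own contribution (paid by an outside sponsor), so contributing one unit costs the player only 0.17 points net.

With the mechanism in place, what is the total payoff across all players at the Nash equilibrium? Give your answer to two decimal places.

Under the mechanism each unit contributed yields (1.7/7) / 0.17 = 1.4286 back to its contributor per unit of net cost, which exceeds 1, making full contribution the dominant choice for everyone.
So the Nash equilibrium is full contribution by all 7; the group earns 7 × (41 × 0.83 + 1.7 × 41) = 726.11.

726.11 points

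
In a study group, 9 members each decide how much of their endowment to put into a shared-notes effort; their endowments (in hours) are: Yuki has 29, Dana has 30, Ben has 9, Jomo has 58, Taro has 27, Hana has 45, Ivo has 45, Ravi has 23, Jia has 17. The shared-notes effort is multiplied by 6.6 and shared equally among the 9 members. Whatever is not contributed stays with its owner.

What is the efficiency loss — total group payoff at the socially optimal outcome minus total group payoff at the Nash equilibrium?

1584.80 hours

The private return per contributed unit is 6.6/9 = 0.7333 < 1 for every player regardless of endowment, so the Nash equilibrium is zero contribution and the group total is Σ E_j = 29 + 30 + 9 + 58 + 27 + 45 + 45 + 23 + 17 = 283.
Each contributed unit returns 6.600 to the group, so the social optimum is full contribution by everyone: group total = 6.600 × 283 = 1867.80.
Efficiency loss = (6.600 − 1) × 283 = 1584.80.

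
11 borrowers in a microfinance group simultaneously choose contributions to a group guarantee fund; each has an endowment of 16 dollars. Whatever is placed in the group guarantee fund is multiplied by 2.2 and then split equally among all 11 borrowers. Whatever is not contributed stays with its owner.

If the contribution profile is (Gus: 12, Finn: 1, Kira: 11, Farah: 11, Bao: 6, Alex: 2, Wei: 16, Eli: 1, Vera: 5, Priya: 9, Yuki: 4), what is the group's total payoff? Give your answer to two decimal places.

Total contributed: 12 + 1 + 11 + 11 + 6 + 2 + 16 + 1 + 5 + 9 + 4 = 78; total kept: 11 × 16 − 78 = 98.
The group guarantee fund pays out 2.2 × 78 = 171.60 in aggregate.
Group total = 98 + 171.60 = 269.60.

269.60 dollars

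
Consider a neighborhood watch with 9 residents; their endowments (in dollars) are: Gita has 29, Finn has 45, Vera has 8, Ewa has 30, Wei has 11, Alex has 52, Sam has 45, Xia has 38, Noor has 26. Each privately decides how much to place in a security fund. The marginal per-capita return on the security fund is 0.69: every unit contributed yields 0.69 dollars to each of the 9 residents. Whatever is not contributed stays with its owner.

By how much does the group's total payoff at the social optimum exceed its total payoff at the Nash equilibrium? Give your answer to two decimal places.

1479.64 dollars

The private return per contributed unit is 0.69 < 1 for everyone, so the Nash equilibrium is zero contribution and the group total is Σ E_j = 29 + 45 + 8 + 30 + 11 + 52 + 45 + 38 + 26 = 284.
Each contributed unit returns 6.210 to the group, so the social optimum is full contribution by everyone: group total = 6.210 × 284 = 1763.64.
Efficiency loss = (6.210 − 1) × 284 = 1479.64.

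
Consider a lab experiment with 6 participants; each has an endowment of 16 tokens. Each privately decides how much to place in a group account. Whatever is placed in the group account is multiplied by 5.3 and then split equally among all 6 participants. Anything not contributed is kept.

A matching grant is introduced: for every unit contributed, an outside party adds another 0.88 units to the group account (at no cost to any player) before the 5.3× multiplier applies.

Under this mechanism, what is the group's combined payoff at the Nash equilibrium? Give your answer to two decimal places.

With the mechanism, a contributed unit returns 5.3 × 1.88 / 6 = 1.6607 per unit of net cost to the contributor — now above 1 — so contributing fully is weakly dominant for every player.
So the Nash equilibrium is full contribution by all 6; the group earns 5.3 × 1.88 × 96 = 956.54.

956.54 tokens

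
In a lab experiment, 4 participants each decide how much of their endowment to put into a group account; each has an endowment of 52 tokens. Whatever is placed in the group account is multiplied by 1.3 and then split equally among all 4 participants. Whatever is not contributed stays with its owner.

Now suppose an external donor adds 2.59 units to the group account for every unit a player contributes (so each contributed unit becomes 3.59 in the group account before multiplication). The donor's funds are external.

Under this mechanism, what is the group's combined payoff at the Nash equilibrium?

The effective private return per unit is now 1.3 × 3.59 / 4 = 1.1668 > 1, so every player's dominant strategy flips to full contribution.
At the Nash equilibrium everyone contributes 52. Group total payoff = 1.3 × 3.59 × 208 = 970.74.

970.74 tokens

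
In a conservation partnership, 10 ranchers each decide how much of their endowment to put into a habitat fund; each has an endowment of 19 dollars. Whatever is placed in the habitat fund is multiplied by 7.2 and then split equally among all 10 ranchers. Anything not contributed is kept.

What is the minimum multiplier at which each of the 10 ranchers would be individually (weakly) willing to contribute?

A contributed unit returns (multiplier)/10 to its contributor.
This reaches 1 exactly when the multiplier is 10.

10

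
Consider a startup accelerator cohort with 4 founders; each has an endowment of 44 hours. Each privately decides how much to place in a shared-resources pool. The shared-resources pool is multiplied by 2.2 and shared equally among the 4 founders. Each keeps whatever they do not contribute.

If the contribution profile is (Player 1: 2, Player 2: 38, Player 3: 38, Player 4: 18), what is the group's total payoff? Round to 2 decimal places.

291.20 hours

Total contributed: 2 + 38 + 38 + 18 = 96; total kept: 4 × 44 − 96 = 80.
The shared-resources pool pays out 2.2 × 96 = 211.20 in aggregate.
Group total = 80 + 211.20 = 291.20.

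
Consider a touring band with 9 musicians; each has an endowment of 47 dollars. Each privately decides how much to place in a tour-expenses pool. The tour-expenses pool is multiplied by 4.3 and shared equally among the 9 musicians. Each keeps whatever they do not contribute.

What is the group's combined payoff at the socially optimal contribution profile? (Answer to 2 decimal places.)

1818.90 dollars

Each contributed unit returns 4.300 to the group as a whole (0.4778 to each of 9 players), which exceeds 1, so the social optimum is full contribution: group total = 4.300 × 423 = 1818.90.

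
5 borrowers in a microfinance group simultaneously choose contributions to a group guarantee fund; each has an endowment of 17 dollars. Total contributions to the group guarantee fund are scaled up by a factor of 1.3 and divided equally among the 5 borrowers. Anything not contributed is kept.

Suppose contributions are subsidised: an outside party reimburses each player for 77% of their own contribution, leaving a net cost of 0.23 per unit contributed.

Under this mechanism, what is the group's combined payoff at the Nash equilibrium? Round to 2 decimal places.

175.95 dollars

Under the mechanism each unit contributed yields (1.3/5) / 0.23 = 1.1304 back to its contributor per unit of net cost, which exceeds 1, making full contribution the dominant choice for everyone.
At the Nash equilibrium everyone contributes 17. Group total payoff = 5 × (17 × 0.77 + 1.3 × 17) = 175.95.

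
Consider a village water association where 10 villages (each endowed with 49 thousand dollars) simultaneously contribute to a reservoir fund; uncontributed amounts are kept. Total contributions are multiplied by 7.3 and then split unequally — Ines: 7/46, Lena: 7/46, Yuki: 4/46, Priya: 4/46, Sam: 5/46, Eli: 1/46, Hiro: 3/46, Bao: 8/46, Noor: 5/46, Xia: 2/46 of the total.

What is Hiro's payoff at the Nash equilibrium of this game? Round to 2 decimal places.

For player j, contributing a unit is worthwhile iff 7.3 × (j's share) ≥ 1, i.e. iff j's share is at least 0.1370.
Ines, Lena and Bao clear that bar, contributing 49 each; the remaining 7 contribute 0. Total contributed: 147.
Hiro keeps 49 and receives 7.3 × 147 × 3/46 = 69.98 from the reservoir fund, for a payoff of 118.98.

118.98 thousand dollars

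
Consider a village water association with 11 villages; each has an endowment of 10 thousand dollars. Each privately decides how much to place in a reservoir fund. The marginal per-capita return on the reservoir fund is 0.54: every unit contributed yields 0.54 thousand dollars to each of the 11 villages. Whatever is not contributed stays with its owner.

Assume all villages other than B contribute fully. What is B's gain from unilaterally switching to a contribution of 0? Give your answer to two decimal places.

Switching from a contribution of 10 to 0 lets B keep an extra 10 thousand dollars, but lowers the reservoir fund by 10, which costs B their own share of that drop: 0.54 × 10 = 5.40.
Net gain = 10 − 5.40 = 4.60. The private return per contributed unit (0.54) is below 1, so free-riding is indeed the best response regardless of what the others do.

4.60 thousand dollars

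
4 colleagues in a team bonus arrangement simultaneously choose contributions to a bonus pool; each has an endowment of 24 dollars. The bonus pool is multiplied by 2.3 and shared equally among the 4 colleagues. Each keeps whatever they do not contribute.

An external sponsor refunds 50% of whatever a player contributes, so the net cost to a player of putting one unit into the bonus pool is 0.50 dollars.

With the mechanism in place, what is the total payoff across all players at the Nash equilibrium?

268.80 dollars

Under the mechanism each unit contributed yields (2.3/4) / 0.50 = 1.1500 back to its contributor per unit of net cost, which exceeds 1, making full contribution the dominant choice for everyone.
At the Nash equilibrium everyone contributes 24. Group total payoff = 4 × (24 × 0.50 + 2.3 × 24) = 268.80.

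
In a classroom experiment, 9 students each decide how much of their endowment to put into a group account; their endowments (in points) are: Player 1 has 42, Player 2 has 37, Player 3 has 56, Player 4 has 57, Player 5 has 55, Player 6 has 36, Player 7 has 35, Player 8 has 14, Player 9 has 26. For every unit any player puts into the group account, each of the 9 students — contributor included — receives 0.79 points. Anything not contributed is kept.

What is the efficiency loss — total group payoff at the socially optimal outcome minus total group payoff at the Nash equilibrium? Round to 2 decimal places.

2187.38 points

The private return per contributed unit is 0.79 < 1 for everyone, so the Nash equilibrium is zero contribution and the group total is Σ E_j = 42 + 37 + 56 + 57 + 55 + 36 + 35 + 14 + 26 = 358.
Each contributed unit returns 7.110 to the group, so the social optimum is full contribution by everyone: group total = 7.110 × 358 = 2545.38.
Efficiency loss = (7.110 − 1) × 358 = 2187.38.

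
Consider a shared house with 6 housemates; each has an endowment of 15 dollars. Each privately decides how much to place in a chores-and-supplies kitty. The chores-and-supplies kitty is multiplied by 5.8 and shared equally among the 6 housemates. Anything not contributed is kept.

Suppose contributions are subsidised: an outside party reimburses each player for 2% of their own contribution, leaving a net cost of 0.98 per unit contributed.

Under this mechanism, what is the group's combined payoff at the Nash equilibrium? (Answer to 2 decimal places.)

90.00 dollars

With the mechanism, a contributed unit returns (5.8/6) / 0.98 = 0.9864 per unit of net cost — still below 1 — so contributing 0 remains dominant for every player.
At the Nash equilibrium no one contributes; group total payoff = 6 × 15 = 90.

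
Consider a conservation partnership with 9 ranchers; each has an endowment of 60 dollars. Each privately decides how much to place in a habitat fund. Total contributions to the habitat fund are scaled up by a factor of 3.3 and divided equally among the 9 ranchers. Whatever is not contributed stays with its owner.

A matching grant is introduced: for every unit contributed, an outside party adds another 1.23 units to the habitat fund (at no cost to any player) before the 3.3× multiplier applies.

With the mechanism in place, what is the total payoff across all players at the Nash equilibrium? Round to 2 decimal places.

The effective private return is 3.3 × 2.23 / 9 = 0.8177, which is still under 1, so the mechanism doesn't change anyone's dominant strategy: zero contribution.
At the Nash equilibrium no one contributes; group total payoff = 9 × 60 = 540.

540.00 dollars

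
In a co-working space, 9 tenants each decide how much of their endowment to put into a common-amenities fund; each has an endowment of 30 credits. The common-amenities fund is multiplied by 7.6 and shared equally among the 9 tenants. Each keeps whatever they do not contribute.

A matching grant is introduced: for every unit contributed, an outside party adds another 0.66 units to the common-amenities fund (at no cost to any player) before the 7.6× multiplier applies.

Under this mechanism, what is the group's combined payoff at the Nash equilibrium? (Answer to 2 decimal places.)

3406.32 credits

With the mechanism, a contributed unit returns 7.6 × 1.66 / 9 = 1.4018 per unit of net cost to the contributor — now above 1 — so contributing fully is weakly dominant for every player.
So the Nash equilibrium is full contribution by all 9; the group earns 7.6 × 1.66 × 270 = 3406.32.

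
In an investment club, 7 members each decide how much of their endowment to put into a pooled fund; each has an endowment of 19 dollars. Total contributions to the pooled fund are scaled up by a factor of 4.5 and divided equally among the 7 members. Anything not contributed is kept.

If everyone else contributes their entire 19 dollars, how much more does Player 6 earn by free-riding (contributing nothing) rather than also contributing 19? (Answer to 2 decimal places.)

Switching from a contribution of 19 to 0 lets Player 6 keep an extra 19 dollars, but lowers the pooled fund by 19, which costs Player 6 their own share of that drop: 4.5/7 × 19 = 12.21.
Net gain = 19 − 12.21 = 6.79. The private return per contributed unit (0.6429) is below 1, so free-riding is indeed the best response regardless of what the others do.

6.79 dollars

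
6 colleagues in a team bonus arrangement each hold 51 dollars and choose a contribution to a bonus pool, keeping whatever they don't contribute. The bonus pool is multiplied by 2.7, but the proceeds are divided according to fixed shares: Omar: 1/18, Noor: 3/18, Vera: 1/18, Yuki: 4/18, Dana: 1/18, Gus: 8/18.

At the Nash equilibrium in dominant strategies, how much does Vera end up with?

Each unit j contributes comes back to j as 2.7 × (j's share), so j prefers to contribute only if that share exceeds 1/2.7 = 0.3704; otherwise keeping the unit dominates.
Only Gus (8/18) clears that bar, contributing 51; the remaining 5 contribute 0. Total contributed: 51.
Vera keeps 51 and receives 2.7 × 51 × 1/18 = 7.65 from the bonus pool, for a payoff of 58.65.

58.65 dollars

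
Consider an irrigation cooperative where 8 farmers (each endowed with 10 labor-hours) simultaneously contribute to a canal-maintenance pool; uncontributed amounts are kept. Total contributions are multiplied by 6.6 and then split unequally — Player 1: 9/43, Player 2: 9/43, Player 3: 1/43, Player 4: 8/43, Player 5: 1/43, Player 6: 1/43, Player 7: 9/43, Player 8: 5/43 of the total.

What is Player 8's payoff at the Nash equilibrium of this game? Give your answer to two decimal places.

Player j's private return per contributed unit is 6.6 × (j's share). Contributing is weakly dominant for j when that share is at least 1/6.6 = 0.1515, and contributing 0 is dominant otherwise.
Player 1, Player 2, Player 4 and Player 7 clear that bar, contributing 10 each; the remaining 4 contribute 0. Total contributed: 40.
Player 8 keeps 10 and receives 6.6 × 40 × 5/43 = 30.70 from the canal-maintenance pool, for a payoff of 40.70.

40.70 labor-hours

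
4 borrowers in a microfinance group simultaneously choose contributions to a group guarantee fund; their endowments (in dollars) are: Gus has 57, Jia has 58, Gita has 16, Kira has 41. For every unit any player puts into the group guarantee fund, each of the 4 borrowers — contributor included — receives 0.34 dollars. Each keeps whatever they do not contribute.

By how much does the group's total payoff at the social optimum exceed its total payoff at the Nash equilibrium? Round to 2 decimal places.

The private return per contributed unit is 0.34 < 1 for everyone, so the Nash equilibrium is zero contribution and the group total is Σ E_j = 57 + 58 + 16 + 41 = 172.
Each contributed unit returns 1.360 to the group, so the social optimum is full contribution by everyone: group total = 1.360 × 172 = 233.92.
Efficiency loss = (1.360 − 1) × 172 = 61.92.

61.92 dollars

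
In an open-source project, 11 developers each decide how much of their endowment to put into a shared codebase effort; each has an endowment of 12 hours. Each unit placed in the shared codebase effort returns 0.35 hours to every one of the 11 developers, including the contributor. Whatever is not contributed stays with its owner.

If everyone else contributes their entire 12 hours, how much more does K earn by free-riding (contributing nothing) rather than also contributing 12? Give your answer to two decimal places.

7.80 hours

Switching from a contribution of 12 to 0 lets K keep an extra 12 hours, but lowers the shared codebase effort by 12, which costs K their own share of that drop: 0.35 × 12 = 4.20.
Net gain = 12 − 4.20 = 7.80. The private return per contributed unit (0.35) is below 1, so free-riding is indeed the best response regardless of what the others do.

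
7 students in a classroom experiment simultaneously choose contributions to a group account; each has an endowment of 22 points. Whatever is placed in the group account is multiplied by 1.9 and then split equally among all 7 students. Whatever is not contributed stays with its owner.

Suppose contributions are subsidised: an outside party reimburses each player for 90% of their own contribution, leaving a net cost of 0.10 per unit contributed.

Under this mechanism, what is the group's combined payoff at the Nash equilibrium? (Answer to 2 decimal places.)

Under the mechanism each unit contributed yields (1.9/7) / 0.10 = 2.7143 back to its contributor per unit of net cost, which exceeds 1, making full contribution the dominant choice for everyone.
At the Nash equilibrium everyone contributes 22. Group total payoff = 7 × (22 × 0.90 + 1.9 × 22) = 431.20.

431.20 points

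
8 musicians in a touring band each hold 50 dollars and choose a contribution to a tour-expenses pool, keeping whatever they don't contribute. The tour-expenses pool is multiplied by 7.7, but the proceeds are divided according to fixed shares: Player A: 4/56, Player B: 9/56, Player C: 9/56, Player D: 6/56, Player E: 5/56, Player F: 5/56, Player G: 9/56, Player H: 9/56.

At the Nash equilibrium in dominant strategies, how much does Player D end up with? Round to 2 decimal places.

A player with share s gets back 7.7·s per unit contributed, so full contribution is dominant for anyone with s > 1/7.7 = 0.1299 and zero contribution is dominant for anyone below.
Player B, Player C, Player G and Player H clear that bar, contributing 50 each; the remaining 4 contribute 0. Total contributed: 200.
Player D keeps 50 and receives 7.7 × 200 × 6/56 = 165.00 from the tour-expenses pool, for a payoff of 215.00.

215.00 dollars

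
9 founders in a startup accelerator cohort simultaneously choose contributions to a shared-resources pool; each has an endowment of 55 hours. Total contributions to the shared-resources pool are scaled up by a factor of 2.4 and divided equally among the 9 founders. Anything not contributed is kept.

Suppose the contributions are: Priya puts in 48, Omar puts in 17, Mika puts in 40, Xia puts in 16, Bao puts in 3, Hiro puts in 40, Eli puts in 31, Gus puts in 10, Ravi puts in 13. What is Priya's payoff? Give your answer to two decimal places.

Total contributed: 48 + 17 + 40 + 16 + 3 + 40 + 31 + 10 + 13 = 218.
Each receives 2.4 × 218 / 9 = 58.13 from the shared-resources pool.
Priya keeps 55 − 48 = 7, so Priya's payoff is 7 + 58.13 = 65.13.

65.13 hours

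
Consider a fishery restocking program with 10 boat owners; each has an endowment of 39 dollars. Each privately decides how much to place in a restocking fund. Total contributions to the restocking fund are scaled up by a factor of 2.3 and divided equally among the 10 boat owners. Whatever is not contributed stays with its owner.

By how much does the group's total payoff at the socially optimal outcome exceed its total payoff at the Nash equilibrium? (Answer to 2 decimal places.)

507.00 dollars

Each contributed unit returns 2.3/10 = 0.2300 to its contributor — below 1 — so contributing 0 is dominant for every player. At the Nash equilibrium everyone keeps their 39, and the group total is 10 × 39 = 390.
Each contributed unit returns 2.300 to the group as a whole (0.2300 to each of 10 players), which exceeds 1, so the social optimum is full contribution: group total = 2.300 × 390 = 897.00.
Efficiency loss = 897.00 − 390 = 507.00.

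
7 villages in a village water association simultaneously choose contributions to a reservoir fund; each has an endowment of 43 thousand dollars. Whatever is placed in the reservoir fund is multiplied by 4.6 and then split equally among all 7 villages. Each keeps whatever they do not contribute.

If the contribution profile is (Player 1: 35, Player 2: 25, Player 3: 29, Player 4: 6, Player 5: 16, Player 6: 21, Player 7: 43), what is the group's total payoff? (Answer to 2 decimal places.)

Total contributed: 35 + 25 + 29 + 6 + 16 + 21 + 43 = 175; total kept: 7 × 43 − 175 = 126.
The reservoir fund pays out 4.6 × 175 = 805.00 in aggregate.
Group total = 126 + 805.00 = 931.00.

931.00 thousand dollars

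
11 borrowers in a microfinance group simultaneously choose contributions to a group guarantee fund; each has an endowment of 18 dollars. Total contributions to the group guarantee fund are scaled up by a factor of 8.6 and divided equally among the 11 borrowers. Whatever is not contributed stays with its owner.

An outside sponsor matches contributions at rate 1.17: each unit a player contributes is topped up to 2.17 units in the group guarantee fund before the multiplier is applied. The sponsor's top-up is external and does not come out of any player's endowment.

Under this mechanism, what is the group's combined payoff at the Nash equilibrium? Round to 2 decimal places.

3695.08 dollars

The effective private return per unit is now 8.6 × 2.17 / 11 = 1.6965 > 1, so every player's dominant strategy flips to full contribution.
At the Nash equilibrium everyone contributes 18. Group total payoff = 8.6 × 2.17 × 198 = 3695.08.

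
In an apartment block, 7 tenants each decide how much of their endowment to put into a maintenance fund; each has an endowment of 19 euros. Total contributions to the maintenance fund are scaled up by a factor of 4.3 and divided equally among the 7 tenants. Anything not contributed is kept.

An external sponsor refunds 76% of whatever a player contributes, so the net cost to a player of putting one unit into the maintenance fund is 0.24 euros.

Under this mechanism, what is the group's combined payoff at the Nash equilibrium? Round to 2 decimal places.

672.98 euros

The effective private return per unit is now (4.3/7) / 0.24 = 2.5595 > 1, so every player's dominant strategy flips to full contribution.
So the Nash equilibrium is full contribution by all 7; the group earns 7 × (19 × 0.76 + 4.3 × 19) = 672.98.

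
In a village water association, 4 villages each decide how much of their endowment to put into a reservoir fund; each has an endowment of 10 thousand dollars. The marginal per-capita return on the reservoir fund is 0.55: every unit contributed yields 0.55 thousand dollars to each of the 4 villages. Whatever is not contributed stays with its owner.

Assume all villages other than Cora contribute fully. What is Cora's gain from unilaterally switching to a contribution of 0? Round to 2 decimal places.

4.50 thousand dollars

Switching from a contribution of 10 to 0 lets Cora keep an extra 10 thousand dollars, but lowers the reservoir fund by 10, which costs Cora their own share of that drop: 0.55 × 10 = 5.50.
Net gain = 10 − 5.50 = 4.50. The private return per contributed unit (0.55) is below 1, so free-riding is indeed the best response regardless of what the others do.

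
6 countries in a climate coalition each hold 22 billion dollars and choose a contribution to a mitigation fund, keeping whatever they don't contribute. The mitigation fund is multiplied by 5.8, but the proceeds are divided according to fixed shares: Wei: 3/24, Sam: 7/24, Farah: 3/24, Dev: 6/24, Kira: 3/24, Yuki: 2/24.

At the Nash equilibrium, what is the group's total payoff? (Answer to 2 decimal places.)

343.20 billion dollars

Each unit j contributes comes back to j as 5.8 × (j's share), so j prefers to contribute only if that share exceeds 1/5.8 = 0.1724; otherwise keeping the unit dominates.
The shares above 0.1724 belong to Sam and Dev, contributing 22 each; the remaining 4 contribute 0. Total contributed: 44.
The mitigation fund pays out 5.8 × 44 = 255.20 in total (split across the unequal shares, but the aggregate is all that matters for the group sum).
The 4 free-riders keep 22 each, adding 88. Group total = 88 + 255.20 = 343.20.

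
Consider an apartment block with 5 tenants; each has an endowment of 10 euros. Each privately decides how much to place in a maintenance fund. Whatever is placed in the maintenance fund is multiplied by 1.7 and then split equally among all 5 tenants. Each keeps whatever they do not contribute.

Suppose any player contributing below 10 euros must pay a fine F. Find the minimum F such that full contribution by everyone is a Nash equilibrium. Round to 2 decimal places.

6.60 euros

Given the others contribute fully, the best deviation is to contribute 0 (any partial contribution still incurs the fine and gives up units whose private return 0.3400 is below 1).
Deviating from 10 to 0 saves 10 euros but forfeits the deviator's share of the drop in the maintenance fund: 1.7/5 × 10 = 3.40.
So the deviation gain is 10 − 3.40 = 6.60, and the fine must be at least 6.60 euros to wipe it out.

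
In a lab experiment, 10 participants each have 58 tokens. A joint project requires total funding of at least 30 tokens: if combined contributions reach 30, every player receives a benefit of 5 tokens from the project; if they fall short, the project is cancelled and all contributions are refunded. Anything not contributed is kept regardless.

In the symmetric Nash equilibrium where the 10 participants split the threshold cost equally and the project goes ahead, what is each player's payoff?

60 tokens

Equal share of the threshold: 30/10 = 3.
At this profile no one gains by cutting their contribution: any cut drops the total below 30, the project is cancelled, contributions are refunded, and the deviator ends with 58, which is less than 58 − 3 + 5 = 60. Contributing more than 3 just wastes the excess. So contributing exactly 3 is a best response.
Each player's payoff: 58 − 3 + 5 = 60.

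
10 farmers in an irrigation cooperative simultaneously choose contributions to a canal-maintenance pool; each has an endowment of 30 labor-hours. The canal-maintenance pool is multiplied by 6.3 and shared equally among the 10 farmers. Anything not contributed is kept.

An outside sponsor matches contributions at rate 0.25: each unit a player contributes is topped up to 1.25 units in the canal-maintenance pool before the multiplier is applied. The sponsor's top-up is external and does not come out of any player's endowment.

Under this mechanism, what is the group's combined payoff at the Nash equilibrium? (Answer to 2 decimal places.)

Even with the mechanism, each unit contributed returns only 6.3 × 1.25 / 10 = 0.7875 per unit of net cost, so contributing nothing is still dominant.
At the Nash equilibrium no one contributes; group total payoff = 10 × 30 = 300.

300.00 labor-hours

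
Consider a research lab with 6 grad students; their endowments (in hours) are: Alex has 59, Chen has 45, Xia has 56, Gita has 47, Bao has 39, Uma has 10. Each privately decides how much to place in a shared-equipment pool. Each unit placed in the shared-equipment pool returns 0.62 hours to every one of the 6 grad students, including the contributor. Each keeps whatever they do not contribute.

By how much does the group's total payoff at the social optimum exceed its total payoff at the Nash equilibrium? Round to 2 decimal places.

696.32 hours

The private return per contributed unit is 0.62 < 1 for everyone, so the Nash equilibrium is zero contribution and the group total is Σ E_j = 59 + 45 + 56 + 47 + 39 + 10 = 256.
Each contributed unit returns 3.720 to the group, so the social optimum is full contribution by everyone: group total = 3.720 × 256 = 952.32.
Efficiency loss = (3.720 − 1) × 256 = 696.32.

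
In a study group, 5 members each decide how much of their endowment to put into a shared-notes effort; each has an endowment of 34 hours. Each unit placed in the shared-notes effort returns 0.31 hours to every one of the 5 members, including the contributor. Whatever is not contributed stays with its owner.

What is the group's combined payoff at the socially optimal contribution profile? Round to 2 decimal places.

Each contributed unit returns 1.550 to the group as a whole (0.31 to each of 5 players), which exceeds 1, so the social optimum is full contribution: group total = 1.550 × 170 = 263.50.

263.50 hours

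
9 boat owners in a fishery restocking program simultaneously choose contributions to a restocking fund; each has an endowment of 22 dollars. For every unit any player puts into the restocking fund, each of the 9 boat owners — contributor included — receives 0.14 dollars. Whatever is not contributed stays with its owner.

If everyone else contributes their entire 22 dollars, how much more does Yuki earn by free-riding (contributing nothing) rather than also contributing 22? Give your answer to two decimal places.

Switching from a contribution of 22 to 0 lets Yuki keep an extra 22 dollars, but lowers the restocking fund by 22, which costs Yuki their own share of that drop: 0.14 × 22 = 3.08.
Net gain = 22 − 3.08 = 18.92. The private return per contributed unit (0.14) is below 1, so free-riding is indeed the best response regardless of what the others do.

18.92 dollars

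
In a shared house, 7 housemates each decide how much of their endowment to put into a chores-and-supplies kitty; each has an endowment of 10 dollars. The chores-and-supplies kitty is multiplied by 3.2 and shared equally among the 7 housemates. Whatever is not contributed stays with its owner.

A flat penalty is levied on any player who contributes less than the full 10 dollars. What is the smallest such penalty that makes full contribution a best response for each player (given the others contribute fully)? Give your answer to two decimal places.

5.43 dollars

Given the others contribute fully, the best deviation is to contribute 0 (any partial contribution still incurs the fine and gives up units whose private return 0.4571 is below 1).
Deviating from 10 to 0 saves 10 dollars but forfeits the deviator's share of the drop in the chores-and-supplies kitty: 3.2/7 × 10 = 4.57.
So the deviation gain is 10 − 4.57 = 5.43, and the fine must be at least 5.43 dollars to wipe it out.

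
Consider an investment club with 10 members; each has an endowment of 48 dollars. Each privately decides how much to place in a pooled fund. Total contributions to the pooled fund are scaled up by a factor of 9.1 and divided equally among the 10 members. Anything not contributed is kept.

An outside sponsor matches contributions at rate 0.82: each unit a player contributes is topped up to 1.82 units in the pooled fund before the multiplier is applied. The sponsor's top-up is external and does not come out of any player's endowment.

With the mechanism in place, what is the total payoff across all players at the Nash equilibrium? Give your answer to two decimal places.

Under the mechanism each unit contributed yields 9.1 × 1.82 / 10 = 1.6562 back to its contributor per unit of net cost, which exceeds 1, making full contribution the dominant choice for everyone.
So the Nash equilibrium is full contribution by all 10; the group earns 9.1 × 1.82 × 480 = 7949.76.

7949.76 dollars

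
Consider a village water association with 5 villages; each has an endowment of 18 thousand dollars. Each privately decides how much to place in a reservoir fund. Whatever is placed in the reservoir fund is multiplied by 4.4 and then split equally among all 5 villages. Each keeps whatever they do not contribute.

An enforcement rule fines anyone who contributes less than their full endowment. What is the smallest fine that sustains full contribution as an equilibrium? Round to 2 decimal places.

2.16 thousand dollars

Given the others contribute fully, the best deviation is to contribute 0 (any partial contribution still incurs the fine and gives up units whose private return 0.8800 is below 1).
Deviating from 18 to 0 saves 18 thousand dollars but forfeits the deviator's share of the drop in the reservoir fund: 4.4/5 × 18 = 15.84.
So the deviation gain is 18 − 15.84 = 2.16, and the fine must be at least 2.16 thousand dollars to wipe it out.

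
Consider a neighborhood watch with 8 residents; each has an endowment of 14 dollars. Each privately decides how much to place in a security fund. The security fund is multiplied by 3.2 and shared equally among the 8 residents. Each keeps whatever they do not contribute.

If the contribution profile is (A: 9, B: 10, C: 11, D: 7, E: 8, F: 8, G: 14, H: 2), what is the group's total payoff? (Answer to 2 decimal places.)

Total contributed: 9 + 10 + 11 + 7 + 8 + 8 + 14 + 2 = 69; total kept: 8 × 14 − 69 = 43.
The security fund pays out 3.2 × 69 = 220.80 in aggregate.
Group total = 43 + 220.80 = 263.80.

263.80 dollars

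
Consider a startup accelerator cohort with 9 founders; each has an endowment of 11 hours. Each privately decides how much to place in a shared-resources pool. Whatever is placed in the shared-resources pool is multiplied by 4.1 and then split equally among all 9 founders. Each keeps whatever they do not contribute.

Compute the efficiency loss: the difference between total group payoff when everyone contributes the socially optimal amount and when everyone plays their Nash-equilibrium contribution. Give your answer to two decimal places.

Each contributed unit returns 4.1/9 = 0.4556 to its contributor — below 1 — so contributing 0 is dominant for every player. At the Nash equilibrium everyone keeps their 11, and the group total is 9 × 11 = 99.
Each contributed unit returns 4.100 to the group as a whole (0.4556 to each of 9 players), which exceeds 1, so the social optimum is full contribution: group total = 4.100 × 99 = 405.90.
Efficiency loss = 405.90 − 99 = 306.90.

306.90 hours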